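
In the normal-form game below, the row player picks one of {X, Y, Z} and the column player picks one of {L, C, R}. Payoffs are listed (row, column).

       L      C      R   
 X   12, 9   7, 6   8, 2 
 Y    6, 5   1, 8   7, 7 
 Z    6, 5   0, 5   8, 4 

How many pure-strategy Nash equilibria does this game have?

1

(X, L): the row player gets 12 (best alternative 6); the column player gets 9 (best alternative 6). Neither deviates — NE.
(Z, R) is not a NE: the column player would switch to L (5 > 4).
No other cell survives both best-response checks, so there is 1 pure NE.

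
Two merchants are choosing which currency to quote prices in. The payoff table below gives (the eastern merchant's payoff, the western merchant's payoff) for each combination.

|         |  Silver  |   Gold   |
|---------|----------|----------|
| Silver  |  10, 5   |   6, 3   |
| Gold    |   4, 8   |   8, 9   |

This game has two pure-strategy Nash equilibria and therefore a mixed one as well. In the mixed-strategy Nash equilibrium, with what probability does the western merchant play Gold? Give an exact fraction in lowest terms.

3/4

The western merchant's mix q on Silver must make the eastern merchant indifferent between Silver and Gold.
The eastern merchant's payoff from Silver: 10q + 6(1−q). From Gold: 4q + 8(1−q).
Set equal: 6q = 2(1−q) → q = 2/8 = 1/4.
Probability on Gold is 1 − 1/4 = 3/4.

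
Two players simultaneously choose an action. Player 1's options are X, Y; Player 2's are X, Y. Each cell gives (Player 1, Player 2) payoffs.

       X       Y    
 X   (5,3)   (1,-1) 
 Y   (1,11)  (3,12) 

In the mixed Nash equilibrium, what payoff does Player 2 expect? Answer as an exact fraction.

47/5

Player 1 mixes with probability p on X, chosen so Player 2 is indifferent: 3p + 11(1−p) = (-1)p + 12(1−p) gives p = 1/5.
Player 2's expected payoff is 3·1/5 + 11·4/5 = 47/5.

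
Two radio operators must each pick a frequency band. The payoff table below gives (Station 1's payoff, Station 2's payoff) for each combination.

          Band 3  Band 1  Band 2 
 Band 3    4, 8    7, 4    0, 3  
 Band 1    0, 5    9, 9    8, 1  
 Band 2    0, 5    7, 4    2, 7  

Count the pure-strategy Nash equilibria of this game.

Both Band 3: Station 1 gets 4 (best alternative 0); Station 2 gets 8 (best alternative 4). Neither deviates — NE.
Both Band 1: Station 1 gets 9 (best alternative 7); Station 2 gets 9 (best alternative 5). Neither deviates — NE.
Both Band 2 is not a NE: Station 1 would switch to Band 1 (8 > 2).
No other cell survives both best-response checks, so there are 2 pure NE.

2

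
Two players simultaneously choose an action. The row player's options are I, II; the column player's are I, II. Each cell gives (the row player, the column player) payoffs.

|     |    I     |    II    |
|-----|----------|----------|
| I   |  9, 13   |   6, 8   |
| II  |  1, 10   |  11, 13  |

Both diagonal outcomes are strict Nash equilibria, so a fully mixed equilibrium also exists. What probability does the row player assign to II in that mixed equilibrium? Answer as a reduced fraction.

5/8

The row player's mix p on I must make the column player indifferent between I and II.
The column player's payoff from I: 13p + 10(1−p). From II: 8p + 13(1−p).
Set equal: 5p = 3(1−p) → p = 3/8.
Probability on II is 1 − 3/8 = 5/8.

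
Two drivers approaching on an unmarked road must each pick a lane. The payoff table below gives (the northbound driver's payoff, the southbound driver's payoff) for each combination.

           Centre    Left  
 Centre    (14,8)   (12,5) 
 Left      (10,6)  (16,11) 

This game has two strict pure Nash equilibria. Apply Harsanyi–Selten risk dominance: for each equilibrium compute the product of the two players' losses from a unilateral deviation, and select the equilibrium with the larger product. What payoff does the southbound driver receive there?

11

At both Centre: the northbound driver loses 14 − 10 = 4 by deviating; the southbound driver loses 8 − 5 = 3. Product = 4·3 = 12.
At both Left: the northbound driver loses 16 − 12 = 4 by deviating; the southbound driver loses 11 − 6 = 5. Product = 4·5 = 20.
20 > 12, so both Left is risk-dominant. The southbound driver's payoff there is 11.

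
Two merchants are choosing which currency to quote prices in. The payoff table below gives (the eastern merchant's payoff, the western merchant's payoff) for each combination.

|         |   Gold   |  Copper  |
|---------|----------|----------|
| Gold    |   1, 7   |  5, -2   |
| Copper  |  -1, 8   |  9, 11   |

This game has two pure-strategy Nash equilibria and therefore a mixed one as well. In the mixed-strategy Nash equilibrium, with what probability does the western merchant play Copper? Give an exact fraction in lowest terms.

1/3

The western merchant's mix q on Gold must make the eastern merchant indifferent between Gold and Copper.
The eastern merchant's payoff from Gold: 1q + 5(1−q). From Copper: (-1)q + 9(1−q).
Set equal: 2q = 4(1−q) → q = 4/6 = 2/3.
Probability on Copper is 1 − 2/3 = 1/3.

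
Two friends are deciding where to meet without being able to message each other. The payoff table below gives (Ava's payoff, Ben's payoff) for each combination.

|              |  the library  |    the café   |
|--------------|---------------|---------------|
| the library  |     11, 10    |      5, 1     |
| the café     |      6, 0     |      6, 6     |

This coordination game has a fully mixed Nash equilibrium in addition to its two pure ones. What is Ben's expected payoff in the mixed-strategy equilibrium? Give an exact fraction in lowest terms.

Ava mixes with probability p on the library, chosen so Ben is indifferent: 10p + 0(1−p) = 1p + 6(1−p) gives p = 2/5.
Ben's expected payoff is 10·2/5 + 0·3/5 = 4.

4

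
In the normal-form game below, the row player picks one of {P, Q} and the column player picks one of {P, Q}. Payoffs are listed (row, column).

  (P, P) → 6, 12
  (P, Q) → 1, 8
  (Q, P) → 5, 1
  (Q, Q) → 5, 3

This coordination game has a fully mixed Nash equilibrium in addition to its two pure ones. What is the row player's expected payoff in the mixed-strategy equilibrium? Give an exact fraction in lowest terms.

The column player mixes with probability q on P, chosen so the row player is indifferent: 6q + 1(1−q) = 5q + 5(1−q) gives q = 4/5.
The row player's expected payoff (from either row, since indifferent) is 6·4/5 + 1·1/5 = 5.

5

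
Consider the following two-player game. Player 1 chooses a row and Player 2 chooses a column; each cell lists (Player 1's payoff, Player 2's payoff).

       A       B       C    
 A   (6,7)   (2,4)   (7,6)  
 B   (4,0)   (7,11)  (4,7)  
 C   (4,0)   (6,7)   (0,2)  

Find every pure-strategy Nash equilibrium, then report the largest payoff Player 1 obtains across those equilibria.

Both A is a pure NE (Player 1: 6 ≥ 4; Player 2: 7 ≥ 6). Player 1 gets 6.
Both B is a pure NE (Player 1: 7 ≥ 6; Player 2: 11 ≥ 7). Player 1 gets 7.
Every other cell has a profitable deviation for at least one player. Highest of {6, 7} is 7.

7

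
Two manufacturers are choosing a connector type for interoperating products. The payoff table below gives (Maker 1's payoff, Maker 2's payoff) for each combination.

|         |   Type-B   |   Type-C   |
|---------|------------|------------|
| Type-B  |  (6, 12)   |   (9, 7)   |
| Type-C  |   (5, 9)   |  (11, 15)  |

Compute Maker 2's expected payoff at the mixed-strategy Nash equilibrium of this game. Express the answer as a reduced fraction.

Maker 1 mixes with probability p on Type-B, chosen so Maker 2 is indifferent: 12p + 9(1−p) = 7p + 15(1−p) gives p = 6/11.
Maker 2's expected payoff is 12·6/11 + 9·5/11 = 117/11.

117/11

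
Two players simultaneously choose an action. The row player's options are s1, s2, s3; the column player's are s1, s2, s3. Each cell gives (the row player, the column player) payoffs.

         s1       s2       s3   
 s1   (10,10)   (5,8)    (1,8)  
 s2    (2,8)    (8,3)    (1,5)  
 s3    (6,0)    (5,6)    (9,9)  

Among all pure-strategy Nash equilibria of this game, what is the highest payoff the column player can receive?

10

Both s1 is a pure NE (the row player: 10 ≥ 6; the column player: 10 ≥ 8). The column player gets 10.
Both s3 is a pure NE (the row player: 9 ≥ 1; the column player: 9 ≥ 6). The column player gets 9.
Every other cell has a profitable deviation for at least one player. Highest of {10, 9} is 10.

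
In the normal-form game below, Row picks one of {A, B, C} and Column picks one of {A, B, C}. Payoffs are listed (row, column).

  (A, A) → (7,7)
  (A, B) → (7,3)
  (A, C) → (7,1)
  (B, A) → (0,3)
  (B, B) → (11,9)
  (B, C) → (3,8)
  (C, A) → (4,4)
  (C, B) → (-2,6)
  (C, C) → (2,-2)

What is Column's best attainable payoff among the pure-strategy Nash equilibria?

Both A is a pure NE (Row: 7 ≥ 4; Column: 7 ≥ 3). Column gets 7.
Both B is a pure NE (Row: 11 ≥ 7; Column: 9 ≥ 8). Column gets 9.
Every other cell has a profitable deviation for at least one player. Highest of {7, 9} is 9.

9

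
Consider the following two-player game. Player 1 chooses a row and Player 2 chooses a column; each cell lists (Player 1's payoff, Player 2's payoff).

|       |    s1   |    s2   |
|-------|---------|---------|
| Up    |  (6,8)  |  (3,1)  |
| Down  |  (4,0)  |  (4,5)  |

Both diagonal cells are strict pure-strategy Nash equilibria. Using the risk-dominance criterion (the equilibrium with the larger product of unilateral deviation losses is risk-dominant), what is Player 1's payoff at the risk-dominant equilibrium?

At (Up, s1): Player 1 loses 6 − 4 = 2 by deviating; Player 2 loses 8 − 1 = 7. Product = 2·7 = 14.
At (Down, s2): Player 1 loses 4 − 3 = 1 by deviating; Player 2 loses 5 − 0 = 5. Product = 1·5 = 5.
14 > 5, so (Up, s1) is risk-dominant. Player 1's payoff there is 6.

6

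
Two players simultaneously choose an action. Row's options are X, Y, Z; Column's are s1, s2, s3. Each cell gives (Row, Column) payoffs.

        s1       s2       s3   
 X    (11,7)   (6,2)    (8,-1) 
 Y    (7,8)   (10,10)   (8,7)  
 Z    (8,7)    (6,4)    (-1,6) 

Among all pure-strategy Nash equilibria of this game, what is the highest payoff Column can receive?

10

(X, s1) is a pure NE (Row: 11 ≥ 8; Column: 7 ≥ 2). Column gets 7.
(Y, s2) is a pure NE (Row: 10 ≥ 6; Column: 10 ≥ 8). Column gets 10.
Every other cell has a profitable deviation for at least one player. Highest of {7, 10} is 10.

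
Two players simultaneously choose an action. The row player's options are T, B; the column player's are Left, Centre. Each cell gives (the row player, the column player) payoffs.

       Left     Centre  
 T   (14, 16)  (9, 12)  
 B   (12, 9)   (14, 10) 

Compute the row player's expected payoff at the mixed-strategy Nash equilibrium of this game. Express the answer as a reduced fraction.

88/7

The column player mixes with probability q on Left, chosen so the row player is indifferent: 14q + 9(1−q) = 12q + 14(1−q) gives q = 5/7.
The row player's expected payoff (from either row, since indifferent) is 14·5/7 + 9·2/7 = 88/7.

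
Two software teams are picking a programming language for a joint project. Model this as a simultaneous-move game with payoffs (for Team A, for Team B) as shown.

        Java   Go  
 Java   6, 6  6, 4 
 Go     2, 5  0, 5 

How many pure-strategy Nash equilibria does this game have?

Both Java: Team A gets 6 (best alternative 2); Team B gets 6 (best alternative 4). Neither deviates — NE.
Both Go is not a NE: Team A would switch to Java (6 > 0).
No other cell survives both best-response checks, so there is 1 pure NE.

1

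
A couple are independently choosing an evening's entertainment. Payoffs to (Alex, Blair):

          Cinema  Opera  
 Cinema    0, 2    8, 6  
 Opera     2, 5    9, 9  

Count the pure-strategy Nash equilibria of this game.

Both Opera: Alex gets 9 (best alternative 8); Blair gets 9 (best alternative 5). Neither deviates — NE.
Both Cinema is not a NE: Alex would switch to Opera (2 > 0).
No other cell survives both best-response checks, so there is 1 pure NE.

1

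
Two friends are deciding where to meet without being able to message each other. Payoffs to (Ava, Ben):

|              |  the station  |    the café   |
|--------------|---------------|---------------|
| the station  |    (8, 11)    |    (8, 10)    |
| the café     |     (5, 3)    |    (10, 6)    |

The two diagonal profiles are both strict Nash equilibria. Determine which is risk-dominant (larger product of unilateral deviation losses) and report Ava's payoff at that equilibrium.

At both the station: Ava loses 8 − 5 = 3 by deviating; Ben loses 11 − 10 = 1. Product = 3·1 = 3.
At both the café: Ava loses 10 − 8 = 2 by deviating; Ben loses 6 − 3 = 3. Product = 2·3 = 6.
6 > 3, so both the café is risk-dominant. Ava's payoff there is 10.

10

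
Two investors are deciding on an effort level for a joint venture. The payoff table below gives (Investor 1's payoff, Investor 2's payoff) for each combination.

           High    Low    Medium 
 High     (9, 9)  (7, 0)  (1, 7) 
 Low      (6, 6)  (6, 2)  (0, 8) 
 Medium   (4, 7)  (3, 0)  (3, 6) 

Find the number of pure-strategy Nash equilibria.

Both High: Investor 1 gets 9 (best alternative 6); Investor 2 gets 9 (best alternative 7). Neither deviates — NE.
Both Medium is not a NE: Investor 2 would switch to High (7 > 6).
No other cell survives both best-response checks, so there is 1 pure NE.

1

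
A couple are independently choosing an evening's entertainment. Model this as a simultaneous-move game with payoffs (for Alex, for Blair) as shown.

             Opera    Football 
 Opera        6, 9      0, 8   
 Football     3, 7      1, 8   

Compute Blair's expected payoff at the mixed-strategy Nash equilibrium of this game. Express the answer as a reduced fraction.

8

Alex mixes with probability p on Opera, chosen so Blair is indifferent: 9p + 7(1−p) = 8p + 8(1−p) gives p = 1/2.
Blair's expected payoff is 9·1/2 + 7·1/2 = 8.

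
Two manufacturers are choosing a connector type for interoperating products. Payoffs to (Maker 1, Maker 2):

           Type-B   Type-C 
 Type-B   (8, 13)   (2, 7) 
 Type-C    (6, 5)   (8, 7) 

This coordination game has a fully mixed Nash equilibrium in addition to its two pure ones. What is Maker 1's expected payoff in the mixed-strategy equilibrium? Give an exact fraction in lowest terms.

13/2

Maker 2 mixes with probability q on Type-B, chosen so Maker 1 is indifferent: 8q + 2(1−q) = 6q + 8(1−q) gives q = 3/4.
Maker 1's expected payoff (from either row, since indifferent) is 8·3/4 + 2·1/4 = 13/2.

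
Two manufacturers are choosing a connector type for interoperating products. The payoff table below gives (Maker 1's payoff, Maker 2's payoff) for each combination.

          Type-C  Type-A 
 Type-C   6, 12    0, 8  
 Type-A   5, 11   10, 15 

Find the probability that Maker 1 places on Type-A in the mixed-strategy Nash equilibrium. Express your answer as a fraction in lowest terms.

1/2

Maker 1's mix p on Type-C must make Maker 2 indifferent between Type-C and Type-A.
Maker 2's payoff from Type-C: 12p + 11(1−p). From Type-A: 8p + 15(1−p).
Set equal: 4p = 4(1−p) → p = 4/8 = 1/2.
Probability on Type-A is 1 − 1/2 = 1/2.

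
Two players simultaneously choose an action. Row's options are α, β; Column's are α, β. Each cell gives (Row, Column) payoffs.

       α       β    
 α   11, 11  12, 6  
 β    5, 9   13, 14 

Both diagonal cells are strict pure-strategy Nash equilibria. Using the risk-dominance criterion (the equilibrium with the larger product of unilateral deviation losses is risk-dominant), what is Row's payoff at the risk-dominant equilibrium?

11

At both α: Row loses 11 − 5 = 6 by deviating; Column loses 11 − 6 = 5. Product = 6·5 = 30.
At both β: Row loses 13 − 12 = 1 by deviating; Column loses 14 − 9 = 5. Product = 1·5 = 5.
30 > 5, so both α is risk-dominant. Row's payoff there is 11.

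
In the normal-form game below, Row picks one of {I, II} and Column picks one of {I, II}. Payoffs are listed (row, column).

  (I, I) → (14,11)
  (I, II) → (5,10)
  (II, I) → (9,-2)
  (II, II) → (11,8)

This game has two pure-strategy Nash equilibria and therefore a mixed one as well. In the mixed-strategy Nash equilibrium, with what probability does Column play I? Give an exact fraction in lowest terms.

6/11

Column's mix q on I must make Row indifferent between I and II.
Row's payoff from I: 14q + 5(1−q). From II: 9q + 11(1−q).
Set equal: 5q = 6(1−q) → q = 6/11.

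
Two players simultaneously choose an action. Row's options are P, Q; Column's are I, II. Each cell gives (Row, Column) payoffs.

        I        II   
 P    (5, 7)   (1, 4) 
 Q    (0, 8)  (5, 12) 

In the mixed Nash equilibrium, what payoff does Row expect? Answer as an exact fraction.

Column mixes with probability q on I, chosen so Row is indifferent: 5q + 1(1−q) = 0q + 5(1−q) gives q = 4/9.
Row's expected payoff (from either row, since indifferent) is 5·4/9 + 1·5/9 = 25/9.

25/9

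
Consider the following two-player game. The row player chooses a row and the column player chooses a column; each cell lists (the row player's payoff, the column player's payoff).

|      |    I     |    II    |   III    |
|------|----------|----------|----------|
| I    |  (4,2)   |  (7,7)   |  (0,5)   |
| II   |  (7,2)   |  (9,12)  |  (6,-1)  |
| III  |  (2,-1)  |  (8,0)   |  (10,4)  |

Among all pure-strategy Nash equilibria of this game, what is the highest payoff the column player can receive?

12

Both II is a pure NE (the row player: 9 ≥ 8; the column player: 12 ≥ 2). The column player gets 12.
Both III is a pure NE (the row player: 10 ≥ 6; the column player: 4 ≥ 0). The column player gets 4.
Every other cell has a profitable deviation for at least one player. Highest of {12, 4} is 12.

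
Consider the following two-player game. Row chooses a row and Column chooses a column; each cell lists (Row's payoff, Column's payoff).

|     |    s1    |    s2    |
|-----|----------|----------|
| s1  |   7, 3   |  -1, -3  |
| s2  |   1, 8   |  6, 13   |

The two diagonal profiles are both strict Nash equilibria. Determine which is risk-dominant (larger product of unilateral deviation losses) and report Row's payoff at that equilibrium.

At both s1: Row loses 7 − 1 = 6 by deviating; Column loses 3 − (-3) = 6. Product = 6·6 = 36.
At both s2: Row loses 6 − (-1) = 7 by deviating; Column loses 13 − 8 = 5. Product = 7·5 = 35.
36 > 35, so both s1 is risk-dominant. Row's payoff there is 7.

7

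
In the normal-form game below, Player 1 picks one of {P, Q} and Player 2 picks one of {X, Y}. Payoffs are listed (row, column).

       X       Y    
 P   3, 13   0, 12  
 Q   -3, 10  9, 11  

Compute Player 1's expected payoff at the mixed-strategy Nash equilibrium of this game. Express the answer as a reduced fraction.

9/5

Player 2 mixes with probability q on X, chosen so Player 1 is indifferent: 3q + 0(1−q) = (-3)q + 9(1−q) gives q = 3/5.
Player 1's expected payoff (from either row, since indifferent) is 3·3/5 + 0·2/5 = 9/5.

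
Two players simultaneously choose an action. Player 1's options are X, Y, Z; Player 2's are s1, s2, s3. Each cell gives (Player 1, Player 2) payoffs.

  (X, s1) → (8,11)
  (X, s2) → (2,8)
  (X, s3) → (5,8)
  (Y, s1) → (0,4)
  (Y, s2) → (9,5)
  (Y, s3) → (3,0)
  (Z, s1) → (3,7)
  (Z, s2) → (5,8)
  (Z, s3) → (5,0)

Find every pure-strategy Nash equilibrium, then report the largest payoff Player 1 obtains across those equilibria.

(X, s1) is a pure NE (Player 1: 8 ≥ 3; Player 2: 11 ≥ 8). Player 1 gets 8.
(Y, s2) is a pure NE (Player 1: 9 ≥ 5; Player 2: 5 ≥ 4). Player 1 gets 9.
Every other cell has a profitable deviation for at least one player. Highest of {8, 9} is 9.

9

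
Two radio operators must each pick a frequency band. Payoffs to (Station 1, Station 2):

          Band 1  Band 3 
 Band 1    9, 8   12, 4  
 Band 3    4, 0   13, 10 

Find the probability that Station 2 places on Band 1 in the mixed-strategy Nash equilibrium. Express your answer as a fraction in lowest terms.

1/6

Station 2's mix q on Band 1 must make Station 1 indifferent between Band 1 and Band 3.
Station 1's payoff from Band 1: 9q + 12(1−q). From Band 3: 4q + 13(1−q).
Set equal: 5q = 1(1−q) → q = 1/6.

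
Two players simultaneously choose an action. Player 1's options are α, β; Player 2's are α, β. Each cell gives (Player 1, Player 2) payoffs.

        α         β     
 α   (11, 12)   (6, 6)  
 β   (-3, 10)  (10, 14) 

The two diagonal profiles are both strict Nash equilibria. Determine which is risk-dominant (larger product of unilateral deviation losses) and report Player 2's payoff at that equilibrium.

At both α: Player 1 loses 11 − (-3) = 14 by deviating; Player 2 loses 12 − 6 = 6. Product = 14·6 = 84.
At both β: Player 1 loses 10 − 6 = 4 by deviating; Player 2 loses 14 − 10 = 4. Product = 4·4 = 16.
84 > 16, so both α is risk-dominant. Player 2's payoff there is 12.

12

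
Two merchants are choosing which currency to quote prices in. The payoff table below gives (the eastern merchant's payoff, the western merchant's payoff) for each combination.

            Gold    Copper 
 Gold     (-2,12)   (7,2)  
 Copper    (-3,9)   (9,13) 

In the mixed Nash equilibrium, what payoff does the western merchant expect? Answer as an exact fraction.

The eastern merchant mixes with probability p on Gold, chosen so the western merchant is indifferent: 12p + 9(1−p) = 2p + 13(1−p) gives p = 2/7.
The western merchant's expected payoff is 12·2/7 + 9·5/7 = 69/7.

69/7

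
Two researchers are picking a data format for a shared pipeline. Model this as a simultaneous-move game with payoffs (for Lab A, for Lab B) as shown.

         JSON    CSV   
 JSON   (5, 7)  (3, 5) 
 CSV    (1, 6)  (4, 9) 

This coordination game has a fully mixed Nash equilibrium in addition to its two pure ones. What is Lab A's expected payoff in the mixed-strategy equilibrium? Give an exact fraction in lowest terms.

Lab B mixes with probability q on JSON, chosen so Lab A is indifferent: 5q + 3(1−q) = 1q + 4(1−q) gives q = 1/5.
Lab A's expected payoff (from either row, since indifferent) is 5·1/5 + 3·4/5 = 17/5.

17/5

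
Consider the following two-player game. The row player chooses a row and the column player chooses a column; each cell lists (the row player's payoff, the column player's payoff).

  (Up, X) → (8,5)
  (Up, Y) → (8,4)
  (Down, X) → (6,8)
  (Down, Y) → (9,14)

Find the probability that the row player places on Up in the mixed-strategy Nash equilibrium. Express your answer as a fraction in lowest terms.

The row player's mix p on Up must make the column player indifferent between X and Y.
The column player's payoff from X: 5p + 8(1−p). From Y: 4p + 14(1−p).
Set equal: 1p = 6(1−p) → p = 6/7.

6/7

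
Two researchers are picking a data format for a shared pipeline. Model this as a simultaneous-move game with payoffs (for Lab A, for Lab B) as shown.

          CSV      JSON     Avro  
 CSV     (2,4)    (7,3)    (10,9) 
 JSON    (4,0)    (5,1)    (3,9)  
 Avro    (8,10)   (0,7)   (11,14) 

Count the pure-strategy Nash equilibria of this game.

Both Avro: Lab A gets 11 (best alternative 10); Lab B gets 14 (best alternative 10). Neither deviates — NE.
Both CSV is not a NE: Lab A would switch to Avro (8 > 2).
No other cell survives both best-response checks, so there is 1 pure NE.

1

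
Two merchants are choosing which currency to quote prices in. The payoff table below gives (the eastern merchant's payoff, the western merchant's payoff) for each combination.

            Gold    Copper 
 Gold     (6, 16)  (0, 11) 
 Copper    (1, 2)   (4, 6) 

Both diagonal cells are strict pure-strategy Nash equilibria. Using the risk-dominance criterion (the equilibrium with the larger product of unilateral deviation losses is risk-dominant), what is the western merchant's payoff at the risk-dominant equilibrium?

At both Gold: the eastern merchant loses 6 − 1 = 5 by deviating; the western merchant loses 16 − 11 = 5. Product = 5·5 = 25.
At both Copper: the eastern merchant loses 4 − 0 = 4 by deviating; the western merchant loses 6 − 2 = 4. Product = 4·4 = 16.
25 > 16, so both Gold is risk-dominant. The western merchant's payoff there is 16.

16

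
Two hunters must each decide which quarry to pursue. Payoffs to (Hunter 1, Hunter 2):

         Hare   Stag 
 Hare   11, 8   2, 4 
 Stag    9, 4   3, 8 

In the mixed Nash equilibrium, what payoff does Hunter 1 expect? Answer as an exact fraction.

Hunter 2 mixes with probability q on Hare, chosen so Hunter 1 is indifferent: 11q + 2(1−q) = 9q + 3(1−q) gives q = 1/3.
Hunter 1's expected payoff (from either row, since indifferent) is 11·1/3 + 2·2/3 = 5.

5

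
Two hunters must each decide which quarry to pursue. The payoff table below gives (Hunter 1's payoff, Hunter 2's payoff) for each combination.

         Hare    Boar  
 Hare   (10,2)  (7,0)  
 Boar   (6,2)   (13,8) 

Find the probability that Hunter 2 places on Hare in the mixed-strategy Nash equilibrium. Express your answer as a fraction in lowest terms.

Hunter 2's mix q on Hare must make Hunter 1 indifferent between Hare and Boar.
Hunter 1's payoff from Hare: 10q + 7(1−q). From Boar: 6q + 13(1−q).
Set equal: 4q = 6(1−q) → q = 6/10 = 3/5.

3/5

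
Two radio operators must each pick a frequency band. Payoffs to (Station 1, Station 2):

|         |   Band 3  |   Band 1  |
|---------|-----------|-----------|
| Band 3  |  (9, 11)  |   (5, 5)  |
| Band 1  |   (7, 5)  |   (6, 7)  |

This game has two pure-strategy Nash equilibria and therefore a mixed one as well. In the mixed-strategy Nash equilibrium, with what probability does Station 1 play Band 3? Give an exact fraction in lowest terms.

1/4

Station 1's mix p on Band 3 must make Station 2 indifferent between Band 3 and Band 1.
Station 2's payoff from Band 3: 11p + 5(1−p). From Band 1: 5p + 7(1−p).
Set equal: 6p = 2(1−p) → p = 2/8 = 1/4.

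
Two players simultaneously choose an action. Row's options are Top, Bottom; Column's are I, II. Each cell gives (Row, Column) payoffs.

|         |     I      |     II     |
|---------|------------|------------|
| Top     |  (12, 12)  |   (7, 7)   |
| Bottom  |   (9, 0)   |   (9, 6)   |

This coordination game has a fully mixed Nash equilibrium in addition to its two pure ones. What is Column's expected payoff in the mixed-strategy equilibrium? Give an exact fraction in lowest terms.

Row mixes with probability p on Top, chosen so Column is indifferent: 12p + 0(1−p) = 7p + 6(1−p) gives p = 6/11.
Column's expected payoff is 12·6/11 + 0·5/11 = 72/11.

72/11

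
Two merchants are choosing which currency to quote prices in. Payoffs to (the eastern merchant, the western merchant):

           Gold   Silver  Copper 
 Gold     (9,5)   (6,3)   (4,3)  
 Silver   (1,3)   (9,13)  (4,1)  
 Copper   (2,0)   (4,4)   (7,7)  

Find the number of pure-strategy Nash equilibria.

3

Both Gold: the eastern merchant gets 9 (best alternative 2); the western merchant gets 5 (best alternative 3). Neither deviates — NE.
Both Silver: the eastern merchant gets 9 (best alternative 6); the western merchant gets 13 (best alternative 3). Neither deviates — NE.
Both Copper: the eastern merchant gets 7 (best alternative 4); the western merchant gets 7 (best alternative 4). Neither deviates — NE.
(Silver, Copper) is not a NE: the eastern merchant would switch to Copper (7 > 4).
No other cell survives both best-response checks, so there are 3 pure NE.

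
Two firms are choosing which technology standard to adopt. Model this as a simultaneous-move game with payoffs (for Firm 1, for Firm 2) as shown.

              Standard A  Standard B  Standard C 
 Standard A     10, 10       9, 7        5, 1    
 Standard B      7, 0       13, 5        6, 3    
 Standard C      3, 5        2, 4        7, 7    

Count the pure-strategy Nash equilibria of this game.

Both Standard A: Firm 1 gets 10 (best alternative 7); Firm 2 gets 10 (best alternative 7). Neither deviates — NE.
Both Standard B: Firm 1 gets 13 (best alternative 9); Firm 2 gets 5 (best alternative 3). Neither deviates — NE.
Both Standard C: Firm 1 gets 7 (best alternative 6); Firm 2 gets 7 (best alternative 5). Neither deviates — NE.
(Standard C, Standard B) is not a NE: Firm 1 would switch to Standard B (13 > 2).
No other cell survives both best-response checks, so there are 3 pure NE.

3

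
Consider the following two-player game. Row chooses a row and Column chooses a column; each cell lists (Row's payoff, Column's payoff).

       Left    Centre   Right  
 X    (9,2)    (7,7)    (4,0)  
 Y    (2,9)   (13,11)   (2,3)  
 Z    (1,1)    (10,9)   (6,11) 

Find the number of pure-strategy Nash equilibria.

2

(Y, Centre): Row gets 13 (best alternative 10); Column gets 11 (best alternative 9). Neither deviates — NE.
(Z, Right): Row gets 6 (best alternative 4); Column gets 11 (best alternative 9). Neither deviates — NE.
(X, Left) is not a NE: Column would switch to Centre (7 > 2).
No other cell survives both best-response checks, so there are 2 pure NE.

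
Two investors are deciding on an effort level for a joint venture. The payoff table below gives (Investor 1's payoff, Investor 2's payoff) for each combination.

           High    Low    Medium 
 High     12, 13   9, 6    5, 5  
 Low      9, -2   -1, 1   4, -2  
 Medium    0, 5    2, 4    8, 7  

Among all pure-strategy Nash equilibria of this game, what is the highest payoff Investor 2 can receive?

13

Both High is a pure NE (Investor 1: 12 ≥ 9; Investor 2: 13 ≥ 6). Investor 2 gets 13.
Both Medium is a pure NE (Investor 1: 8 ≥ 5; Investor 2: 7 ≥ 5). Investor 2 gets 7.
Every other cell has a profitable deviation for at least one player. Highest of {13, 7} is 13.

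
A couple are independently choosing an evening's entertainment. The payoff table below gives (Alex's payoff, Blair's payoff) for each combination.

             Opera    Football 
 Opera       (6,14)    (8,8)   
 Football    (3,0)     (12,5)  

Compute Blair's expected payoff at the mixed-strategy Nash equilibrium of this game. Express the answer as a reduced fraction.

70/11

Alex mixes with probability p on Opera, chosen so Blair is indifferent: 14p + 0(1−p) = 8p + 5(1−p) gives p = 5/11.
Blair's expected payoff is 14·5/11 + 0·6/11 = 70/11.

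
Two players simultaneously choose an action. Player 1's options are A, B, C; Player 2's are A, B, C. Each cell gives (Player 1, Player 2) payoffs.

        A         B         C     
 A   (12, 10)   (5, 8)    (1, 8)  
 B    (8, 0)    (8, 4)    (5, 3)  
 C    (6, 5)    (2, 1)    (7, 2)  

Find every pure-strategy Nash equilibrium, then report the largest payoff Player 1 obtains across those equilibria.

Both A is a pure NE (Player 1: 12 ≥ 8; Player 2: 10 ≥ 8). Player 1 gets 12.
Both B is a pure NE (Player 1: 8 ≥ 5; Player 2: 4 ≥ 3). Player 1 gets 8.
Every other cell has a profitable deviation for at least one player. Highest of {12, 8} is 12.

12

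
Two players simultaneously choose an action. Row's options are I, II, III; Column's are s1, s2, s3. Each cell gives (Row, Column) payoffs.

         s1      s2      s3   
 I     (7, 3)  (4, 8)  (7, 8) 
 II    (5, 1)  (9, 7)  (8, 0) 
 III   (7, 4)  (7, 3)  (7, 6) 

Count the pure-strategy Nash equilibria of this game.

(II, s2): Row gets 9 (best alternative 7); Column gets 7 (best alternative 1). Neither deviates — NE.
(I, s1) is not a NE: Column would switch to s2 (8 > 3).
No other cell survives both best-response checks, so there is 1 pure NE.

1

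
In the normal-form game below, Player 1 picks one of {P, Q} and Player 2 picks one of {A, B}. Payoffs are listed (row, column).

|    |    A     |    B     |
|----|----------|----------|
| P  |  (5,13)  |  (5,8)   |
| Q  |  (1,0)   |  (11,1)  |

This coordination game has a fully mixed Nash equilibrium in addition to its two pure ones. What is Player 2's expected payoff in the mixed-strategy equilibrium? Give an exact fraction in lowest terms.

Player 1 mixes with probability p on P, chosen so Player 2 is indifferent: 13p + 0(1−p) = 8p + 1(1−p) gives p = 1/6.
Player 2's expected payoff is 13·1/6 + 0·5/6 = 13/6.

13/6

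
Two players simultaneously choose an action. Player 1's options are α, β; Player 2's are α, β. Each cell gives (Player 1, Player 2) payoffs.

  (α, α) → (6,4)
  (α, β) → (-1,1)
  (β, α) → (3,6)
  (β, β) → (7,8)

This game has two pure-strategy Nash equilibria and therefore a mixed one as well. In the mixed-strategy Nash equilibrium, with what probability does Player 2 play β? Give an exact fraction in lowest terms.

3/11

Player 2's mix q on α must make Player 1 indifferent between α and β.
Player 1's payoff from α: 6q + (-1)(1−q). From β: 3q + 7(1−q).
Set equal: 3q = 8(1−q) → q = 8/11.
Probability on β is 1 − 8/11 = 3/11.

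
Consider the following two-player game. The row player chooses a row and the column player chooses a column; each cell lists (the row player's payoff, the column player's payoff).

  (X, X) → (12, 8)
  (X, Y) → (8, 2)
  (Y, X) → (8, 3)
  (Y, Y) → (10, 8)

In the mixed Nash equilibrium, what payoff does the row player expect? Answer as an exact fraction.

The column player mixes with probability q on X, chosen so the row player is indifferent: 12q + 8(1−q) = 8q + 10(1−q) gives q = 1/3.
The row player's expected payoff (from either row, since indifferent) is 12·1/3 + 8·2/3 = 28/3.

28/3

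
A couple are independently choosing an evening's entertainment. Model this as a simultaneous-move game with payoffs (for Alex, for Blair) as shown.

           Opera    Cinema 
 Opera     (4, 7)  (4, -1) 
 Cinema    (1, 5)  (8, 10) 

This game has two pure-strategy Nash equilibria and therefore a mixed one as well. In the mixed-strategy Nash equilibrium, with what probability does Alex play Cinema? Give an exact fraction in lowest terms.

Alex's mix p on Opera must make Blair indifferent between Opera and Cinema.
Blair's payoff from Opera: 7p + 5(1−p). From Cinema: (-1)p + 10(1−p).
Set equal: 8p = 5(1−p) → p = 5/13.
Probability on Cinema is 1 − 5/13 = 8/13.

8/13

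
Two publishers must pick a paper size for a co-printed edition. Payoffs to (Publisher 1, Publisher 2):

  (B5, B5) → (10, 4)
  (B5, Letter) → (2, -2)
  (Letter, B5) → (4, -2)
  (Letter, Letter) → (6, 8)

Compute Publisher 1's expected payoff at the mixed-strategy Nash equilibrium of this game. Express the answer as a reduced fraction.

Publisher 2 mixes with probability q on B5, chosen so Publisher 1 is indifferent: 10q + 2(1−q) = 4q + 6(1−q) gives q = 2/5.
Publisher 1's expected payoff (from either row, since indifferent) is 10·2/5 + 2·3/5 = 26/5.

26/5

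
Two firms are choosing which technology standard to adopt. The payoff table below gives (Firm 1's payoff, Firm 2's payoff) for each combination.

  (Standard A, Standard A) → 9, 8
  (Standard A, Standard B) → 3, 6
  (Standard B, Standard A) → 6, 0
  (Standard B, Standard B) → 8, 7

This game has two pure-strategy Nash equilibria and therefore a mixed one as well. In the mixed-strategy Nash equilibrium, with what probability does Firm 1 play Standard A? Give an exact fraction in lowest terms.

Firm 1's mix p on Standard A must make Firm 2 indifferent between Standard A and Standard B.
Firm 2's payoff from Standard A: 8p + 0(1−p). From Standard B: 6p + 7(1−p).
Set equal: 2p = 7(1−p) → p = 7/9.

7/9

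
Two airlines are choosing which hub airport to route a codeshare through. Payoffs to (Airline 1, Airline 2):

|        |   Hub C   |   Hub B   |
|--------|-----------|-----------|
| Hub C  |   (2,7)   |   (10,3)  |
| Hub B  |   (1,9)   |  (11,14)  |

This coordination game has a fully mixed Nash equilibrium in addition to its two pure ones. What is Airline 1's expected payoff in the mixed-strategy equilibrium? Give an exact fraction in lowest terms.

Airline 2 mixes with probability q on Hub C, chosen so Airline 1 is indifferent: 2q + 10(1−q) = 1q + 11(1−q) gives q = 1/2.
Airline 1's expected payoff (from either row, since indifferent) is 2·1/2 + 10·1/2 = 6.

6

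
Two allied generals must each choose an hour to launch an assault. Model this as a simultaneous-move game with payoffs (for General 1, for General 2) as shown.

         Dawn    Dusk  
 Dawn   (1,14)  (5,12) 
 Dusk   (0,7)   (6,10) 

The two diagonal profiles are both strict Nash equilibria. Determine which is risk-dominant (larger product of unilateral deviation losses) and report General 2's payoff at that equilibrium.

At both Dawn: General 1 loses 1 − 0 = 1 by deviating; General 2 loses 14 − 12 = 2. Product = 1·2 = 2.
At both Dusk: General 1 loses 6 − 5 = 1 by deviating; General 2 loses 10 − 7 = 3. Product = 1·3 = 3.
3 > 2, so both Dusk is risk-dominant. General 2's payoff there is 10.

10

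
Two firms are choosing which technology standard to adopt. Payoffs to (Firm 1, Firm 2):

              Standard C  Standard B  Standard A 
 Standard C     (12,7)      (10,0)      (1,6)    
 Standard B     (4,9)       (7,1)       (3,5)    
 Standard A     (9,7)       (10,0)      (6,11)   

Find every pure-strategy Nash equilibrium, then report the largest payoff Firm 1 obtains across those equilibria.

Both Standard C is a pure NE (Firm 1: 12 ≥ 9; Firm 2: 7 ≥ 6). Firm 1 gets 12.
Both Standard A is a pure NE (Firm 1: 6 ≥ 3; Firm 2: 11 ≥ 7). Firm 1 gets 6.
Every other cell has a profitable deviation for at least one player. Highest of {12, 6} is 12.

12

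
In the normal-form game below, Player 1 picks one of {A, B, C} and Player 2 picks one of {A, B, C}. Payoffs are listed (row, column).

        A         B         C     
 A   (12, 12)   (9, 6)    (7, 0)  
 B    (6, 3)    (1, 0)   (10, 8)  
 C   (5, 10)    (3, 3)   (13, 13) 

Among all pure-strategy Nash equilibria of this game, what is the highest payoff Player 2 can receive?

13

Both A is a pure NE (Player 1: 12 ≥ 6; Player 2: 12 ≥ 6). Player 2 gets 12.
Both C is a pure NE (Player 1: 13 ≥ 10; Player 2: 13 ≥ 10). Player 2 gets 13.
Every other cell has a profitable deviation for at least one player. Highest of {12, 13} is 13.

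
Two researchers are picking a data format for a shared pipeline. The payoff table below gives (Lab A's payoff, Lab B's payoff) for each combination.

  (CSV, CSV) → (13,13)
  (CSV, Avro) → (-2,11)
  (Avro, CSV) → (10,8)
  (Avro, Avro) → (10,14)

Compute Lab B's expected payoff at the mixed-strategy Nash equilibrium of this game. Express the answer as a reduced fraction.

Lab A mixes with probability p on CSV, chosen so Lab B is indifferent: 13p + 8(1−p) = 11p + 14(1−p) gives p = 3/4.
Lab B's expected payoff is 13·3/4 + 8·1/4 = 47/4.

47/4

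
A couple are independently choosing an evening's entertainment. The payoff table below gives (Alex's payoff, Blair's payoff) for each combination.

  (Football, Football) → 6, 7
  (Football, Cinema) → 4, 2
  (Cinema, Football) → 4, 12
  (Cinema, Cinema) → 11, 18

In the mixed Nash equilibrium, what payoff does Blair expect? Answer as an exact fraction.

Alex mixes with probability p on Football, chosen so Blair is indifferent: 7p + 12(1−p) = 2p + 18(1−p) gives p = 6/11.
Blair's expected payoff is 7·6/11 + 12·5/11 = 102/11.

102/11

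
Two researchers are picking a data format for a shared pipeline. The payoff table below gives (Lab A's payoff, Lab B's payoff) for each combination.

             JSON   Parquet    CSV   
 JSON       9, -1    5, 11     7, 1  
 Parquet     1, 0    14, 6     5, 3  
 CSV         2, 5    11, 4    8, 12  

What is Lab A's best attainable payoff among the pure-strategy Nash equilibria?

Both Parquet is a pure NE (Lab A: 14 ≥ 11; Lab B: 6 ≥ 3). Lab A gets 14.
Both CSV is a pure NE (Lab A: 8 ≥ 7; Lab B: 12 ≥ 5). Lab A gets 8.
Every other cell has a profitable deviation for at least one player. Highest of {14, 8} is 14.

14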